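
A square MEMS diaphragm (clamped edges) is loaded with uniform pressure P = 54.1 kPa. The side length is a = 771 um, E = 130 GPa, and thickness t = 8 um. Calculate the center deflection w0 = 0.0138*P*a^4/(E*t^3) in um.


Step 1: Convert pressure to compatible units (E is in GPa, so P in GPa).
P = 54.1 kPa = 54.1e-6 GPa
Step 2: Compute numerator: 0.0138 * P * a^4.
a^4 = 771^4 = 353360102481
numerator = 0.0138 * 54.1e-6 * 353360102481 = 2.638116e+05
Step 3: Compute denominator: E * t^3 = 130 * 8^3 = 66560
Step 4: w0 = numerator / denominator = 2.638116e+05 / 66560 = 3.9635 um


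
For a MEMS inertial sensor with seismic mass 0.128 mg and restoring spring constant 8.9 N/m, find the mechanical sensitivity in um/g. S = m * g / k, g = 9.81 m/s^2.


Step 1: Convert mass: m = 0.128 mg = 1.28e-07 kg
Step 2: S = m * g / k = 1.28e-07 * 9.81 / 8.9
Step 3: S = 1.41e-07 m/g
Step 4: Convert to um/g: S = 0.141 um/g


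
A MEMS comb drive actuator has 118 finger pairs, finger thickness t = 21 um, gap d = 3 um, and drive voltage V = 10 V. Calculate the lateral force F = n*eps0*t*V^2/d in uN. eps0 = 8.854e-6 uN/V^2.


Step 1: Parameters: n=118, eps0=8.854e-6 uN/V^2, t=21 um, V=10 V, d=3 um
Step 2: V^2 = 100
Step 3: F = 118 * 8.854e-6 * 21 * 100 / 3
F = 0.731 uN


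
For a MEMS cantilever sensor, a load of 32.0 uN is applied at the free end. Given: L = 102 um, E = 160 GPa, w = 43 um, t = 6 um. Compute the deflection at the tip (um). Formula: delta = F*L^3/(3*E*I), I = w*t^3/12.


Step 1: Calculate the second moment of area.
I = w * t^3 / 12 = 43 * 6^3 / 12 = 774.0 um^4
Step 2: Convert E to consistent units (1 GPa = 1000 uN/um^2).
E = 160 GPa = 160000 uN/um^2
Step 3: Calculate tip deflection.
delta = F * L^3 / (3 * E * I)
delta = 32.0 * 102^3 / (3 * 160000 * 774.0)
delta = 0.0914 um


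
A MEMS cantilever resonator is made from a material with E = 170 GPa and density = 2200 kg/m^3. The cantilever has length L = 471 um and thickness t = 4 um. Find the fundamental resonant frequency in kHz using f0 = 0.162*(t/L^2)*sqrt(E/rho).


Step 1: Convert units to SI.
t_SI = 4e-6 m, L_SI = 471e-6 m
Step 2: Calculate sqrt(E/rho).
sqrt(170e9 / 2200) = 8790.49 m/s
Step 3: Compute f0.
f0 = 0.162 * 4e-6 / (471e-6)^2 * 8790.49 = 25677.1 Hz = 25.68 kHz


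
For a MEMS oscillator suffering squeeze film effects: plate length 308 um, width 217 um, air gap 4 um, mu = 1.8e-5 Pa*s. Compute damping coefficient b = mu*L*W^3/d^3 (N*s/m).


Step 1: Convert to SI.
L = 308e-6 m, W = 217e-6 m, d = 4e-6 m
Step 2: W^3 = (217e-6)^3 = 1.02e-11 m^3
Step 3: d^3 = (4e-6)^3 = 6.40e-17 m^3
Step 4: b = 1.8e-5 * 308e-6 * 1.02e-11 / 6.40e-17
b = 8.85e-04 N*s/m


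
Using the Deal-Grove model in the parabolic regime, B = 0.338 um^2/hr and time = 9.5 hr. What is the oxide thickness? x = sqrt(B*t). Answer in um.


Step 1: Compute B*t = 0.338 * 9.5 = 3.211
Step 2: x = sqrt(3.211)
x = 1.792 um


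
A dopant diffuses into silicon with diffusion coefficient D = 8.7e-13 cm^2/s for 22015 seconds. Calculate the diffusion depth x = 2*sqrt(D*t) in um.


Step 1: Compute D*t = 8.7e-13 * 22015 = 1.915305e-08 cm^2
Step 2: sqrt(D*t) = 1.38395e-04 cm
Step 3: x = 2 * 1.38395e-04 cm = 2.7679e-04 cm
Step 4: Convert to um (1 cm = 1e4 um): x = 2.768 um


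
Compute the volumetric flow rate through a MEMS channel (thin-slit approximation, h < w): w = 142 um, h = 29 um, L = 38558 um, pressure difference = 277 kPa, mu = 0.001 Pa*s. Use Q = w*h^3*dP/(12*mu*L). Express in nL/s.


Step 1: Convert all dimensions to SI (meters).
w = 142e-6 m, h = 29e-6 m, L = 38558e-6 m, dP = 277e3 Pa
Step 2: Q = w * h^3 * dP / (12 * mu * L)
Q = 142e-6 * (29e-6)^3 * 277e3 / (12 * 0.001 * 38558e-6) = 2.0733201e-09 m^3/s
Step 3: Convert Q from m^3/s to nL/s (1 m^3 = 1e12 nL, so multiply by 1e12).
Q = 2073.32 nL/s


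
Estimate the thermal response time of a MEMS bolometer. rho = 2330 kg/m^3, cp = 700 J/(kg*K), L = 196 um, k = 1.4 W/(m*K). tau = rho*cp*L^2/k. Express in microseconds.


Step 1: Convert L to m: L = 196e-6 m
Step 2: L^2 = (196e-6)^2 = 3.8416e-08 m^2
Step 3: tau = 2330 * 700 * 3.8416e-08 / 1.4 = 4.475464e-02 s
Step 4: Convert to microseconds (multiply by 1e6).
tau = 44754.64 us


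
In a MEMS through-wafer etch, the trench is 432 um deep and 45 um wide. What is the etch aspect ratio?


Step 1: AR = depth / width
Step 2: AR = 432 / 45
AR = 9.6


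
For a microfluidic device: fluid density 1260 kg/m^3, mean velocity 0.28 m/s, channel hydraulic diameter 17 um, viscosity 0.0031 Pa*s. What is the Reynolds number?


Step 1: Convert Dh to meters: Dh = 17e-6 m
Step 2: Re = rho * v * Dh / mu
Re = 1260 * 0.28 * 17e-6 / 0.0031
Re = 1.935


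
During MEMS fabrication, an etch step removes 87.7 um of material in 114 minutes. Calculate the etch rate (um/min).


Step 1: Etch rate = depth / time
Step 2: rate = 87.7 / 114
rate = 0.769 um/min


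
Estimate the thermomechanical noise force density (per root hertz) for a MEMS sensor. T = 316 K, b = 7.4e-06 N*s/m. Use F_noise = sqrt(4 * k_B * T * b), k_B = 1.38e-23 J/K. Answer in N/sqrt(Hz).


Step 1: Compute 4 * k_B * T * b
= 4 * 1.38e-23 * 316 * 7.4e-06
= 1.2908e-25 N^2/Hz
Step 2: F_noise = sqrt(1.2908e-25)
F_noise = 3.59e-13 N/sqrt(Hz)


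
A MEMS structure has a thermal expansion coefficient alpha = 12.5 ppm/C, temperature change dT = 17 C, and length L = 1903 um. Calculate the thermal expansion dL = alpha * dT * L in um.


Step 1: Convert CTE: alpha = 12.5 ppm/C = 12.5e-6 /C
Step 2: dL = 12.5e-6 * 17 * 1903
dL = 0.4044 um


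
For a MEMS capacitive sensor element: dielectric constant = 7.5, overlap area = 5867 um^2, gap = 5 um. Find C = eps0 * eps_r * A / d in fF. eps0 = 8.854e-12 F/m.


Step 1: Convert area to m^2: A = 5867e-12 m^2
Step 2: Convert gap to m: d = 5e-6 m
Step 3: C = eps0 * eps_r * A / d
C = 8.854e-12 * 7.5 * 5867e-12 / 5e-6
Step 4: Convert to fF (multiply by 1e15).
C = 77.92 fF


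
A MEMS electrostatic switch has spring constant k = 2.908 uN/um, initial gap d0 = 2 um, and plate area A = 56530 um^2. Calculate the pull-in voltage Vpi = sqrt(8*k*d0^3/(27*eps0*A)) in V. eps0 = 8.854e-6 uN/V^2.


Step 1: Compute numerator: 8 * k * d0^3 = 8 * 2.908 * 2^3 = 186.112
Step 2: Compute denominator: 27 * eps0 * A = 27 * 8.854e-6 * 56530 = 13.513949
Step 3: Vpi = sqrt(186.112 / 13.513949)
Vpi = 3.71 V


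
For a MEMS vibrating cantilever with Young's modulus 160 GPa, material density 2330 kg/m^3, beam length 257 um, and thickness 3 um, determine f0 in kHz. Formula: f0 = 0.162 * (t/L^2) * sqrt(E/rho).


Step 1: Convert units to SI.
t_SI = 3e-6 m, L_SI = 257e-6 m
Step 2: Calculate sqrt(E/rho).
sqrt(160e9 / 2330) = 8286.71 m/s
Step 3: Compute f0.
f0 = 0.162 * 3e-6 / (257e-6)^2 * 8286.71 = 60975.0 Hz = 60.98 kHz


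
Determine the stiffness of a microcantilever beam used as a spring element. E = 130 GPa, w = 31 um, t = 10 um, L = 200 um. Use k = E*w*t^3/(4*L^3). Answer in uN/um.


Step 1: Convert E to consistent units (1 GPa = 1000 uN/um^2).
E = 130 GPa = 130000 uN/um^2
Step 2: Compute t^3 = 10^3 = 1000
Step 3: Compute L^3 = 200^3 = 8000000
Step 4: k = 130000 * 31 * 1000 / (4 * 8000000)
k = 125.9375 uN/um


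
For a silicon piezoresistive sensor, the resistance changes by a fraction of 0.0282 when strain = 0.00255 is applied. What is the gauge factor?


Step 1: Identify values.
dR/R = 0.0282, strain = 0.00255
Step 2: GF = (dR/R) / strain = 0.0282 / 0.00255
GF = 11.1


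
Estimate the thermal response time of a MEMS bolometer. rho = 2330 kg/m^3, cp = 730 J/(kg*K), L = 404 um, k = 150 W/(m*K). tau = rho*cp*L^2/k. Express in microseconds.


Step 1: Convert L to m: L = 404e-6 m
Step 2: L^2 = (404e-6)^2 = 1.63216e-07 m^2
Step 3: tau = 2330 * 730 * 1.63216e-07 / 150 = 1.85076063e-03 s
Step 4: Convert to microseconds (multiply by 1e6).
tau = 1850.761 us


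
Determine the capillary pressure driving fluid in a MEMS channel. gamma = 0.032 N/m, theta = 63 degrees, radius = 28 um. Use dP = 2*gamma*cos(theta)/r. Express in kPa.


Step 1: cos(63 deg) = 0.454
Step 2: Convert r to m: r = 28e-6 m
Step 3: dP = 2 * 0.032 * 0.454 / 28e-6 = 1037.7 Pa
Step 4: Convert Pa to kPa (divide by 1000).
dP = 1.04 kPa


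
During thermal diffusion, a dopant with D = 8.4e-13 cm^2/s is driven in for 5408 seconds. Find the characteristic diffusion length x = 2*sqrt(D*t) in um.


Step 1: Compute D*t = 8.4e-13 * 5408 = 4.54272e-09 cm^2
Step 2: sqrt(D*t) = 6.73997e-05 cm
Step 3: x = 2 * 6.73997e-05 cm = 1.347994e-04 cm
Step 4: Convert to um (1 cm = 1e4 um): x = 1.348 um


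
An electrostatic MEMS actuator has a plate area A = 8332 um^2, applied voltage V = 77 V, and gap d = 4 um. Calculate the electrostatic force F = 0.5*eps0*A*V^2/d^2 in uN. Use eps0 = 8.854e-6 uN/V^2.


Step 1: Identify parameters.
eps0 = 8.854e-6 uN/V^2, A = 8332 um^2, V = 77 V, d = 4 um
Step 2: Compute V^2 = 77^2 = 5929
Step 3: Compute d^2 = 4^2 = 16
Step 4: F = 0.5 * 8.854e-6 * 8332 * 5929 / 16
F = 13.668 uN


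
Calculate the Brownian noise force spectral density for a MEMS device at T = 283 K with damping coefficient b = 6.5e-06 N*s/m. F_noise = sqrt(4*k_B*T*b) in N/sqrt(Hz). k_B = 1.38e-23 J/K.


Step 1: Compute 4 * k_B * T * b
= 4 * 1.38e-23 * 283 * 6.5e-06
= 1.0154e-25 N^2/Hz
Step 2: F_noise = sqrt(1.0154e-25)
F_noise = 3.19e-13 N/sqrt(Hz)


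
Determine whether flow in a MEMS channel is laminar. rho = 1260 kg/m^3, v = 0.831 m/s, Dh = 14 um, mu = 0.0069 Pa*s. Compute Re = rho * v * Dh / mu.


Step 1: Convert Dh to meters: Dh = 14e-6 m
Step 2: Re = rho * v * Dh / mu
Re = 1260 * 0.831 * 14e-6 / 0.0069
Re = 2.124
Since Re = 2.124 is below ~2300, the flow is laminar.


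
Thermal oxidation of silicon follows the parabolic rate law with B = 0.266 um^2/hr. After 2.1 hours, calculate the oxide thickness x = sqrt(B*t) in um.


Step 1: Compute B*t = 0.266 * 2.1 = 0.5586
Step 2: x = sqrt(0.5586)
x = 0.747 um


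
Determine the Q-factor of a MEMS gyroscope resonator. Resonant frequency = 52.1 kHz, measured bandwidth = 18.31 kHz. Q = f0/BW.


Step 1: Q = f0 / bandwidth
Step 2: Q = 52.1 / 18.31
Q = 2.8


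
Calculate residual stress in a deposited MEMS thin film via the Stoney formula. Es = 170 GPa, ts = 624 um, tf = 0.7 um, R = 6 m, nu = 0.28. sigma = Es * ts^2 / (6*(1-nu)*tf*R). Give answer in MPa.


Step 1: Compute numerator: Es * ts^2 = 170 * 624^2 = 66193920 (GPa*um^2)
Step 2: Compute denominator (R in um): 6*(1-nu)*tf*R = 6*0.72*0.7*6e6 = 18144000.0 (um^2)
Step 3: sigma (GPa) = 66193920 / 18144000.0 = 3.648254e+00 GPa
Step 4: Convert to MPa (x1000): sigma = 3648.3 MPa


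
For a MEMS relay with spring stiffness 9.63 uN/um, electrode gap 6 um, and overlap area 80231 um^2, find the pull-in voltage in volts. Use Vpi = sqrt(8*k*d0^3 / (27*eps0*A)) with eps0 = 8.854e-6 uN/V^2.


Step 1: Compute numerator: 8 * k * d0^3 = 8 * 9.63 * 6^3 = 16640.64
Step 2: Compute denominator: 27 * eps0 * A = 27 * 8.854e-6 * 80231 = 19.179862
Step 3: Vpi = sqrt(16640.64 / 19.179862)
Vpi = 29.46 V


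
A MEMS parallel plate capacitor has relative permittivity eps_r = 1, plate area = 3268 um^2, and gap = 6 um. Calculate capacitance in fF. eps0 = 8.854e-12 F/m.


Step 1: Convert area to m^2: A = 3268e-12 m^2
Step 2: Convert gap to m: d = 6e-6 m
Step 3: C = eps0 * eps_r * A / d
C = 8.854e-12 * 1 * 3268e-12 / 6e-6
Step 4: Convert to fF (multiply by 1e15).
C = 4.82 fF


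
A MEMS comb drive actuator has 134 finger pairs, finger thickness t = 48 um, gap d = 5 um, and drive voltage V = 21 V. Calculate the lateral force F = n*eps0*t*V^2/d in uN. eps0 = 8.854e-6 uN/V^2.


Step 1: Parameters: n=134, eps0=8.854e-6 uN/V^2, t=48 um, V=21 V, d=5 um
Step 2: V^2 = 441
Step 3: F = 134 * 8.854e-6 * 48 * 441 / 5
F = 5.023 uN


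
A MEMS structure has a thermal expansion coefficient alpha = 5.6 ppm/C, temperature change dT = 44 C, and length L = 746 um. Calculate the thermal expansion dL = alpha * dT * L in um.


Step 1: Convert CTE: alpha = 5.6 ppm/C = 5.6e-6 /C
Step 2: dL = 5.6e-6 * 44 * 746
dL = 0.1838 um


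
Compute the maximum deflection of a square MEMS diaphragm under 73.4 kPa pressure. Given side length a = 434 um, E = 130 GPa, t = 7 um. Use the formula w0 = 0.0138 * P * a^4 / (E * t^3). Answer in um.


Step 1: Convert pressure to compatible units (E is in GPa, so P in GPa).
P = 73.4 kPa = 73.4e-6 GPa
Step 2: Compute numerator: 0.0138 * P * a^4.
a^4 = 434^4 = 35477982736
numerator = 0.0138 * 73.4e-6 * 35477982736 = 3.59364e+04
Step 3: Compute denominator: E * t^3 = 130 * 7^3 = 44590
Step 4: w0 = numerator / denominator = 3.59364e+04 / 44590 = 0.8059 um


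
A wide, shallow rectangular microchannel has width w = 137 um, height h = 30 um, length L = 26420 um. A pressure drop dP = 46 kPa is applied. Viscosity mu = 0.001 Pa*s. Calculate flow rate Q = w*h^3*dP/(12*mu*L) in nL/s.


Step 1: Convert all dimensions to SI (meters).
w = 137e-6 m, h = 30e-6 m, L = 26420e-6 m, dP = 46e3 Pa
Step 2: Q = w * h^3 * dP / (12 * mu * L)
Q = 137e-6 * (30e-6)^3 * 46e3 / (12 * 0.001 * 26420e-6) = 5.3669569e-10 m^3/s
Step 3: Convert Q from m^3/s to nL/s (1 m^3 = 1e12 nL, so multiply by 1e12).
Q = 536.696 nL/s


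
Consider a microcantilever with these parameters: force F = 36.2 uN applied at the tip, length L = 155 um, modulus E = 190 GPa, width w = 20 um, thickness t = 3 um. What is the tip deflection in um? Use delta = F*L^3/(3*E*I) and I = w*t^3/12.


Step 1: Calculate the second moment of area.
I = w * t^3 / 12 = 20 * 3^3 / 12 = 45.0 um^4
Step 2: Convert E to consistent units (1 GPa = 1000 uN/um^2).
E = 190 GPa = 190000 uN/um^2
Step 3: Calculate tip deflection.
delta = F * L^3 / (3 * E * I)
delta = 36.2 * 155^3 / (3 * 190000 * 45.0)
delta = 5.2555 um


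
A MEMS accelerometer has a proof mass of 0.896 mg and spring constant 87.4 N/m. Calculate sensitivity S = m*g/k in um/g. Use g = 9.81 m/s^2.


Step 1: Convert mass: m = 0.896 mg = 8.96e-07 kg
Step 2: S = m * g / k = 8.96e-07 * 9.81 / 87.4
Step 3: S = 1.01e-07 m/g
Step 4: Convert to um/g: S = 0.101 um/g


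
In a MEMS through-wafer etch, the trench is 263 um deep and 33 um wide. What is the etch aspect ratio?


Step 1: AR = depth / width
Step 2: AR = 263 / 33
AR = 8.0


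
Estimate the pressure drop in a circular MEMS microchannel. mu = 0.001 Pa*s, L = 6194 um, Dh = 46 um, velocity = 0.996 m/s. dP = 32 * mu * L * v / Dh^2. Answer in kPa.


Step 1: Convert to SI: L = 6194e-6 m, Dh = 46e-6 m
Step 2: dP = 32 * 0.001 * 6194e-6 * 0.996 / (46e-6)^2
Step 3: dP = 93296.39 Pa
Step 4: Convert to kPa: dP = 93.3 kPa


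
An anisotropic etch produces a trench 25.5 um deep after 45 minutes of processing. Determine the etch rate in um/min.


Step 1: Etch rate = depth / time
Step 2: rate = 25.5 / 45
rate = 0.567 um/min


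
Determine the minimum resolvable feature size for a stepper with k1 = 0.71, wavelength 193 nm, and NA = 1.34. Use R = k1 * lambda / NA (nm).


Step 1: Identify values: k1 = 0.71, lambda = 193 nm, NA = 1.34
Step 2: R = k1 * lambda / NA
R = 0.71 * 193 / 1.34
R = 102.3 nm


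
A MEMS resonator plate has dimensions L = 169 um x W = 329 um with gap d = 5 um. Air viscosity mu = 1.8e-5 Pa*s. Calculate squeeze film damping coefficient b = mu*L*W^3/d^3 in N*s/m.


Step 1: Convert to SI.
L = 169e-6 m, W = 329e-6 m, d = 5e-6 m
Step 2: W^3 = (329e-6)^3 = 3.56e-11 m^3
Step 3: d^3 = (5e-6)^3 = 1.25e-16 m^3
Step 4: b = 1.8e-5 * 169e-6 * 3.56e-11 / 1.25e-16
b = 8.67e-04 N*s/m


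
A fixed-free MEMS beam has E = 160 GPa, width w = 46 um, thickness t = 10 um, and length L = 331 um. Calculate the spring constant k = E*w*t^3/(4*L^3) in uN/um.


Step 1: Convert E to consistent units (1 GPa = 1000 uN/um^2).
E = 160 GPa = 160000 uN/um^2
Step 2: Compute t^3 = 10^3 = 1000
Step 3: Compute L^3 = 331^3 = 36264691
Step 4: k = 160000 * 46 * 1000 / (4 * 36264691)
k = 50.7381 uN/um


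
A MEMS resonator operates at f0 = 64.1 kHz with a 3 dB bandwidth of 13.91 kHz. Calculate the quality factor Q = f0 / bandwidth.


Step 1: Q = f0 / bandwidth
Step 2: Q = 64.1 / 13.91
Q = 4.6


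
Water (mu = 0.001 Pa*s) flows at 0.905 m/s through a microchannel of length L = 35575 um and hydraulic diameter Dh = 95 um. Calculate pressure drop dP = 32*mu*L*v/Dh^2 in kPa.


Step 1: Convert to SI: L = 35575e-6 m, Dh = 95e-6 m
Step 2: dP = 32 * 0.001 * 35575e-6 * 0.905 / (95e-6)^2
Step 3: dP = 114155.35 Pa
Step 4: Convert to kPa: dP = 114.16 kPa


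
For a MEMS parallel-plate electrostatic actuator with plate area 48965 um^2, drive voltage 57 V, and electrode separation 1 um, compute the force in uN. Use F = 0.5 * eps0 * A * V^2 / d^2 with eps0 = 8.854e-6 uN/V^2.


Step 1: Identify parameters.
eps0 = 8.854e-6 uN/V^2, A = 48965 um^2, V = 57 V, d = 1 um
Step 2: Compute V^2 = 57^2 = 3249
Step 3: Compute d^2 = 1^2 = 1
Step 4: F = 0.5 * 8.854e-6 * 48965 * 3249 / 1
F = 704.279 uN


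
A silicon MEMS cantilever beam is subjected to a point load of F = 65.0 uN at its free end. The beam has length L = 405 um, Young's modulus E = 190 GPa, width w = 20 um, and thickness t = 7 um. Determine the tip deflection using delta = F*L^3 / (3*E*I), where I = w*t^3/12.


Step 1: Calculate the second moment of area.
I = w * t^3 / 12 = 20 * 7^3 / 12 = 571.6667 um^4
Step 2: Convert E to consistent units (1 GPa = 1000 uN/um^2).
E = 190 GPa = 190000 uN/um^2
Step 3: Calculate tip deflection.
delta = F * L^3 / (3 * E * I)
delta = 65.0 * 405^3 / (3 * 190000 * 571.6667)
delta = 13.2514 um


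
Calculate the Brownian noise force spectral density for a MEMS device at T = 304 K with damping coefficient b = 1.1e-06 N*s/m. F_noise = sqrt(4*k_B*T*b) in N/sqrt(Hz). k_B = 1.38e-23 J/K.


Step 1: Compute 4 * k_B * T * b
= 4 * 1.38e-23 * 304 * 1.1e-06
= 1.8459e-26 N^2/Hz
Step 2: F_noise = sqrt(1.8459e-26)
F_noise = 1.36e-13 N/sqrt(Hz)


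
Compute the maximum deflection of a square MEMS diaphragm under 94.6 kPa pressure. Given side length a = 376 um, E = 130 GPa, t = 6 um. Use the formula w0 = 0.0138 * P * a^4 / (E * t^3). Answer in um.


Step 1: Convert pressure to compatible units (E is in GPa, so P in GPa).
P = 94.6 kPa = 94.6e-6 GPa
Step 2: Compute numerator: 0.0138 * P * a^4.
a^4 = 376^4 = 19987173376
numerator = 0.0138 * 94.6e-6 * 19987173376 = 2.60929e+04
Step 3: Compute denominator: E * t^3 = 130 * 6^3 = 28080
Step 4: w0 = numerator / denominator = 2.60929e+04 / 28080 = 0.9292 um


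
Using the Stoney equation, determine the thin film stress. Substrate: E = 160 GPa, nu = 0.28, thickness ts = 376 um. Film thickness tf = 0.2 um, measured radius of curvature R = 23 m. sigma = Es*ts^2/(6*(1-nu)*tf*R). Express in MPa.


Step 1: Compute numerator: Es * ts^2 = 160 * 376^2 = 22620160 (GPa*um^2)
Step 2: Compute denominator (R in um): 6*(1-nu)*tf*R = 6*0.72*0.2*23e6 = 19872000.0 (um^2)
Step 3: sigma (GPa) = 22620160 / 19872000.0 = 1.138293e+00 GPa
Step 4: Convert to MPa (x1000): sigma = 1138.3 MPa


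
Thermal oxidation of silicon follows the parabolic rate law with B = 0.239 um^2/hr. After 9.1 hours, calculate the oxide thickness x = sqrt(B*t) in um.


Step 1: Compute B*t = 0.239 * 9.1 = 2.1749
Step 2: x = sqrt(2.1749)
x = 1.475 um


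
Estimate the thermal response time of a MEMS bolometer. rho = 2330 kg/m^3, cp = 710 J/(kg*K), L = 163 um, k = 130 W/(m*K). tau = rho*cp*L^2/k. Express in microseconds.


Step 1: Convert L to m: L = 163e-6 m
Step 2: L^2 = (163e-6)^2 = 2.6569e-08 m^2
Step 3: tau = 2330 * 710 * 2.6569e-08 / 130 = 3.3810074e-04 s
Step 4: Convert to microseconds (multiply by 1e6).
tau = 338.101 us


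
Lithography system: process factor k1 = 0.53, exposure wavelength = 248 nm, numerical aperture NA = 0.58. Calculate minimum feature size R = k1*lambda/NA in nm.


Step 1: Identify values: k1 = 0.53, lambda = 248 nm, NA = 0.58
Step 2: R = k1 * lambda / NA
R = 0.53 * 248 / 0.58
R = 226.6 nm


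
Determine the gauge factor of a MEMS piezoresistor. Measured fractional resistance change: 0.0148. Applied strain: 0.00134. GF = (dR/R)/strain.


Step 1: Identify values.
dR/R = 0.0148, strain = 0.00134
Step 2: GF = (dR/R) / strain = 0.0148 / 0.00134
GF = 11.0


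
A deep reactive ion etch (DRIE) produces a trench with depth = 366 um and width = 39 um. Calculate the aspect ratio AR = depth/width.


Step 1: AR = depth / width
Step 2: AR = 366 / 39
AR = 9.4


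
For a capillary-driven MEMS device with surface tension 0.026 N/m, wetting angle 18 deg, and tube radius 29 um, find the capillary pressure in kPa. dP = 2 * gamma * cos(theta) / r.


Step 1: cos(18 deg) = 0.9511
Step 2: Convert r to m: r = 29e-6 m
Step 3: dP = 2 * 0.026 * 0.9511 / 29e-6 = 1705.4 Pa
Step 4: Convert Pa to kPa (divide by 1000).
dP = 1.71 kPa


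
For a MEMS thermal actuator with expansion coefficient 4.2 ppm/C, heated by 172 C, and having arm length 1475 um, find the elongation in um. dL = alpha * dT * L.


Step 1: Convert CTE: alpha = 4.2 ppm/C = 4.2e-6 /C
Step 2: dL = 4.2e-6 * 172 * 1475
dL = 1.0655 um


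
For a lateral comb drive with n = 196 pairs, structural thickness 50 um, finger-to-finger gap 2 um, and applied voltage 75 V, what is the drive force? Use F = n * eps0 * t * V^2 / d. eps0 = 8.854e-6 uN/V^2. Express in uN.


Step 1: Parameters: n=196, eps0=8.854e-6 uN/V^2, t=50 um, V=75 V, d=2 um
Step 2: V^2 = 5625
Step 3: F = 196 * 8.854e-6 * 50 * 5625 / 2
F = 244.038 uN


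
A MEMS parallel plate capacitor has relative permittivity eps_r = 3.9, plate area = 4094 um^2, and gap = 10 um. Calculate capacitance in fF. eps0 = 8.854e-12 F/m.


Step 1: Convert area to m^2: A = 4094e-12 m^2
Step 2: Convert gap to m: d = 10e-6 m
Step 3: C = eps0 * eps_r * A / d
C = 8.854e-12 * 3.9 * 4094e-12 / 10e-6
Step 4: Convert to fF (multiply by 1e15).
C = 14.14 fF


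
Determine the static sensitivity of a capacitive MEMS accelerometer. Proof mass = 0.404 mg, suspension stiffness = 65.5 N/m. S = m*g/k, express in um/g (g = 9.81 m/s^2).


Step 1: Convert mass: m = 0.404 mg = 4.04e-07 kg
Step 2: S = m * g / k = 4.04e-07 * 9.81 / 65.5
Step 3: S = 6.05e-08 m/g
Step 4: Convert to um/g: S = 0.061 um/g


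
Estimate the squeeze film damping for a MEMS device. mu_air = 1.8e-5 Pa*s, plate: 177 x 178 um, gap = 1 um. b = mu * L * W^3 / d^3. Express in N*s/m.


Step 1: Convert to SI.
L = 177e-6 m, W = 178e-6 m, d = 1e-6 m
Step 2: W^3 = (178e-6)^3 = 5.64e-12 m^3
Step 3: d^3 = (1e-6)^3 = 1.00e-18 m^3
Step 4: b = 1.8e-5 * 177e-6 * 5.64e-12 / 1.00e-18
b = 1.80e-02 N*s/m


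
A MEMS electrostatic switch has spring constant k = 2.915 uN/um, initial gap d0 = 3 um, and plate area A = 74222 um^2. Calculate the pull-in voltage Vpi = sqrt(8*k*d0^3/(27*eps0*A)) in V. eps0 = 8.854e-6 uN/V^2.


Step 1: Compute numerator: 8 * k * d0^3 = 8 * 2.915 * 3^3 = 629.64
Step 2: Compute denominator: 27 * eps0 * A = 27 * 8.854e-6 * 74222 = 17.743363
Step 3: Vpi = sqrt(629.64 / 17.743363)
Vpi = 5.96 V


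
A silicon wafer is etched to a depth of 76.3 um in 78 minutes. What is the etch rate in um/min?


Step 1: Etch rate = depth / time
Step 2: rate = 76.3 / 78
rate = 0.978 um/min


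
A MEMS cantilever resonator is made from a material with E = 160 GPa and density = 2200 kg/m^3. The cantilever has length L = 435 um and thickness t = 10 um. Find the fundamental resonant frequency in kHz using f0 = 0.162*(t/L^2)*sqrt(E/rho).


Step 1: Convert units to SI.
t_SI = 10e-6 m, L_SI = 435e-6 m
Step 2: Calculate sqrt(E/rho).
sqrt(160e9 / 2200) = 8528.03 m/s
Step 3: Compute f0.
f0 = 0.162 * 10e-6 / (435e-6)^2 * 8528.03 = 73010.5 Hz = 73.01 kHz


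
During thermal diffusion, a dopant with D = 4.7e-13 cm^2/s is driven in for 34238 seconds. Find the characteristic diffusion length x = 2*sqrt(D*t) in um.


Step 1: Compute D*t = 4.7e-13 * 34238 = 1.609186e-08 cm^2
Step 2: sqrt(D*t) = 1.26854e-04 cm
Step 3: x = 2 * 1.26854e-04 cm = 2.53708e-04 cm
Step 4: Convert to um (1 cm = 1e4 um): x = 2.537 um


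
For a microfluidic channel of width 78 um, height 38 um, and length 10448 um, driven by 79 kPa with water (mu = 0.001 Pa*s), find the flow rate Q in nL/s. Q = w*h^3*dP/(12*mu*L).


Step 1: Convert all dimensions to SI (meters).
w = 78e-6 m, h = 38e-6 m, L = 10448e-6 m, dP = 79e3 Pa
Step 2: Q = w * h^3 * dP / (12 * mu * L)
Q = 78e-6 * (38e-6)^3 * 79e3 / (12 * 0.001 * 10448e-6) = 2.69685796e-09 m^3/s
Step 3: Convert Q from m^3/s to nL/s (1 m^3 = 1e12 nL, so multiply by 1e12).
Q = 2696.858 nL/s


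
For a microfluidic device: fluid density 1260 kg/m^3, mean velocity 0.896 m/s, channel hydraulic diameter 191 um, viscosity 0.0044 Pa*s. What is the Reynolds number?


Step 1: Convert Dh to meters: Dh = 191e-6 m
Step 2: Re = rho * v * Dh / mu
Re = 1260 * 0.896 * 191e-6 / 0.0044
Re = 49.007


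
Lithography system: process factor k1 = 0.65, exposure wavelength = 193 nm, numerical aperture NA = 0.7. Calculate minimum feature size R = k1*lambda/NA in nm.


Step 1: Identify values: k1 = 0.65, lambda = 193 nm, NA = 0.7
Step 2: R = k1 * lambda / NA
R = 0.65 * 193 / 0.7
R = 179.2 nm


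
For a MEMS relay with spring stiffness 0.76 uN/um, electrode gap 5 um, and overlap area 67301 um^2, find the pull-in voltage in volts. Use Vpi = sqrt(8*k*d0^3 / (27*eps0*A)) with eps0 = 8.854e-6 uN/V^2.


Step 1: Compute numerator: 8 * k * d0^3 = 8 * 0.76 * 5^3 = 760.0
Step 2: Compute denominator: 27 * eps0 * A = 27 * 8.854e-6 * 67301 = 16.088842
Step 3: Vpi = sqrt(760.0 / 16.088842)
Vpi = 6.87 V


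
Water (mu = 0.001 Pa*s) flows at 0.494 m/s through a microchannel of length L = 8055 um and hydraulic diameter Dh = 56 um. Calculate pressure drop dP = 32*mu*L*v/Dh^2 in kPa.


Step 1: Convert to SI: L = 8055e-6 m, Dh = 56e-6 m
Step 2: dP = 32 * 0.001 * 8055e-6 * 0.494 / (56e-6)^2
Step 3: dP = 40603.78 Pa
Step 4: Convert to kPa: dP = 40.6 kPa


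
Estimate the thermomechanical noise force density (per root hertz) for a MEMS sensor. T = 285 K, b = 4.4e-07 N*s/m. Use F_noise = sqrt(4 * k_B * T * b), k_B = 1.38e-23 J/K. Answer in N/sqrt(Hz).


Step 1: Compute 4 * k_B * T * b
= 4 * 1.38e-23 * 285 * 4.4e-07
= 6.9221e-27 N^2/Hz
Step 2: F_noise = sqrt(6.9221e-27)
F_noise = 8.32e-14 N/sqrt(Hz)


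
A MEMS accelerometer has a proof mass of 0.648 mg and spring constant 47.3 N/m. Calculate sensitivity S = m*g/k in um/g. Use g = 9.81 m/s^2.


Step 1: Convert mass: m = 0.648 mg = 6.48e-07 kg
Step 2: S = m * g / k = 6.48e-07 * 9.81 / 47.3
Step 3: S = 1.34e-07 m/g
Step 4: Convert to um/g: S = 0.134 um/g


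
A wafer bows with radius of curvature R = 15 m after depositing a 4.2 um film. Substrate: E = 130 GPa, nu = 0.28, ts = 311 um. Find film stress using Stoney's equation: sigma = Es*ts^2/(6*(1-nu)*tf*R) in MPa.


Step 1: Compute numerator: Es * ts^2 = 130 * 311^2 = 12573730 (GPa*um^2)
Step 2: Compute denominator (R in um): 6*(1-nu)*tf*R = 6*0.72*4.2*15e6 = 272160000.0 (um^2)
Step 3: sigma (GPa) = 12573730 / 272160000.0 = 4.62e-02 GPa
Step 4: Convert to MPa (x1000): sigma = 46.2 MPa


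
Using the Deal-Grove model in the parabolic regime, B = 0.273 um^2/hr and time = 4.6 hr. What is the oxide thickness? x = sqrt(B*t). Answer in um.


Step 1: Compute B*t = 0.273 * 4.6 = 1.2558
Step 2: x = sqrt(1.2558)
x = 1.121 um


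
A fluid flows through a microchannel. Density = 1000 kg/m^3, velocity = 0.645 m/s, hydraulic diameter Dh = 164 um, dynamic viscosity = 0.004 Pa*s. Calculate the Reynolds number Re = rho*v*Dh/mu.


Step 1: Convert Dh to meters: Dh = 164e-6 m
Step 2: Re = rho * v * Dh / mu
Re = 1000 * 0.645 * 164e-6 / 0.004
Re = 26.445


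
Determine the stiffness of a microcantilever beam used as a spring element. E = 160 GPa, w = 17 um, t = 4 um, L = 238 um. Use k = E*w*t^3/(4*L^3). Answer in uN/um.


Step 1: Convert E to consistent units (1 GPa = 1000 uN/um^2).
E = 160 GPa = 160000 uN/um^2
Step 2: Compute t^3 = 4^3 = 64
Step 3: Compute L^3 = 238^3 = 13481272
Step 4: k = 160000 * 17 * 64 / (4 * 13481272)
k = 3.2282 uN/um


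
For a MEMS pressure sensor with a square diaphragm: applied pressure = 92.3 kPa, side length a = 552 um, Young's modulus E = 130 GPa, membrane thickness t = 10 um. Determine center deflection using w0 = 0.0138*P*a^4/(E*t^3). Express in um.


Step 1: Convert pressure to compatible units (E is in GPa, so P in GPa).
P = 92.3 kPa = 92.3e-6 GPa
Step 2: Compute numerator: 0.0138 * P * a^4.
a^4 = 552^4 = 92844527616
numerator = 0.0138 * 92.3e-6 * 92844527616 = 1.1826e+05
Step 3: Compute denominator: E * t^3 = 130 * 10^3 = 130000
Step 4: w0 = numerator / denominator = 1.1826e+05 / 130000 = 0.9097 um


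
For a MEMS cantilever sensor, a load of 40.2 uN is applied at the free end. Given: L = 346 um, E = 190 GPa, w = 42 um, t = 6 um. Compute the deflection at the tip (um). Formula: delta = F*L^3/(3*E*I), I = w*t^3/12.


Step 1: Calculate the second moment of area.
I = w * t^3 / 12 = 42 * 6^3 / 12 = 756.0 um^4
Step 2: Convert E to consistent units (1 GPa = 1000 uN/um^2).
E = 190 GPa = 190000 uN/um^2
Step 3: Calculate tip deflection.
delta = F * L^3 / (3 * E * I)
delta = 40.2 * 346^3 / (3 * 190000 * 756.0)
delta = 3.8642 um


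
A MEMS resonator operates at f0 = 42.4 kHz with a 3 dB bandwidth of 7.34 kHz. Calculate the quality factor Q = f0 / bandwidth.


Step 1: Q = f0 / bandwidth
Step 2: Q = 42.4 / 7.34
Q = 5.8


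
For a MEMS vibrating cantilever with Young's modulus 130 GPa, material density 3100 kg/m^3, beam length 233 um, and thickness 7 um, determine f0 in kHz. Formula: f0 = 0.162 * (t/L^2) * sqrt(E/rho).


Step 1: Convert units to SI.
t_SI = 7e-6 m, L_SI = 233e-6 m
Step 2: Calculate sqrt(E/rho).
sqrt(130e9 / 3100) = 6475.76 m/s
Step 3: Compute f0.
f0 = 0.162 * 7e-6 / (233e-6)^2 * 6475.76 = 135267.0 Hz = 135.27 kHz


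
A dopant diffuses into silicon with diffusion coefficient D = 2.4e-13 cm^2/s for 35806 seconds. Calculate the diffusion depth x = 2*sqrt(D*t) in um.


Step 1: Compute D*t = 2.4e-13 * 35806 = 8.59344e-09 cm^2
Step 2: sqrt(D*t) = 9.27008e-05 cm
Step 3: x = 2 * 9.27008e-05 cm = 1.854016e-04 cm
Step 4: Convert to um (1 cm = 1e4 um): x = 1.854 um


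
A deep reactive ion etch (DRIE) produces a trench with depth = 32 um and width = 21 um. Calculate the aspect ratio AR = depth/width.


Step 1: AR = depth / width
Step 2: AR = 32 / 21
AR = 1.5


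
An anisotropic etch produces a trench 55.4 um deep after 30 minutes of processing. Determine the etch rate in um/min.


Step 1: Etch rate = depth / time
Step 2: rate = 55.4 / 30
rate = 1.847 um/min


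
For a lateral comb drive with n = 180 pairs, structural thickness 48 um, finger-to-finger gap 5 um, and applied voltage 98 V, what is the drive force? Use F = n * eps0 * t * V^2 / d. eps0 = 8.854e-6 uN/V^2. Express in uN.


Step 1: Parameters: n=180, eps0=8.854e-6 uN/V^2, t=48 um, V=98 V, d=5 um
Step 2: V^2 = 9604
Step 3: F = 180 * 8.854e-6 * 48 * 9604 / 5
F = 146.938 uN


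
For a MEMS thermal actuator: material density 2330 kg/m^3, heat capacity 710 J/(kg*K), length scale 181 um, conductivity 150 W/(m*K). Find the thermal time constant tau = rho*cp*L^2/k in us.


Step 1: Convert L to m: L = 181e-6 m
Step 2: L^2 = (181e-6)^2 = 3.2761e-08 m^2
Step 3: tau = 2330 * 710 * 3.2761e-08 / 150 = 3.613101e-04 s
Step 4: Convert to microseconds (multiply by 1e6).
tau = 361.31 us


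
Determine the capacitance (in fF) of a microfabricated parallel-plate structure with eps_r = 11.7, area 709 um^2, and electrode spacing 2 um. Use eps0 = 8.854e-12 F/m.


Step 1: Convert area to m^2: A = 709e-12 m^2
Step 2: Convert gap to m: d = 2e-6 m
Step 3: C = eps0 * eps_r * A / d
C = 8.854e-12 * 11.7 * 709e-12 / 2e-6
Step 4: Convert to fF (multiply by 1e15).
C = 36.72 fF


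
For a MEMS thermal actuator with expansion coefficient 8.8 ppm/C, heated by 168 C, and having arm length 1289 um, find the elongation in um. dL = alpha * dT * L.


Step 1: Convert CTE: alpha = 8.8 ppm/C = 8.8e-6 /C
Step 2: dL = 8.8e-6 * 168 * 1289
dL = 1.9057 um


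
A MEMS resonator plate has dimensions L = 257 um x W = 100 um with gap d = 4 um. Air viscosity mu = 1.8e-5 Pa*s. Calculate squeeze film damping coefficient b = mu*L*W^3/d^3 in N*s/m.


Step 1: Convert to SI.
L = 257e-6 m, W = 100e-6 m, d = 4e-6 m
Step 2: W^3 = (100e-6)^3 = 1.00e-12 m^3
Step 3: d^3 = (4e-6)^3 = 6.40e-17 m^3
Step 4: b = 1.8e-5 * 257e-6 * 1.00e-12 / 6.40e-17
b = 7.23e-05 N*s/m


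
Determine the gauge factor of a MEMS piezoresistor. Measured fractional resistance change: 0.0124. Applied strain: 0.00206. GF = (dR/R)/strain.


Step 1: Identify values.
dR/R = 0.0124, strain = 0.00206
Step 2: GF = (dR/R) / strain = 0.0124 / 0.00206
GF = 6.0


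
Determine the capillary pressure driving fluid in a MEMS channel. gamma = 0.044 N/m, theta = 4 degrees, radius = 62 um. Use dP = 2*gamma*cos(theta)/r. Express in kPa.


Step 1: cos(4 deg) = 0.9976
Step 2: Convert r to m: r = 62e-6 m
Step 3: dP = 2 * 0.044 * 0.9976 / 62e-6 = 1415.9 Pa
Step 4: Convert Pa to kPa (divide by 1000).
dP = 1.42 kPa


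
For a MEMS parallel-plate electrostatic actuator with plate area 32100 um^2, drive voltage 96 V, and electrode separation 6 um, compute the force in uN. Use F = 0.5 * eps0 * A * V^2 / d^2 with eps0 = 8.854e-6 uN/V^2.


Step 1: Identify parameters.
eps0 = 8.854e-6 uN/V^2, A = 32100 um^2, V = 96 V, d = 6 um
Step 2: Compute V^2 = 96^2 = 9216
Step 3: Compute d^2 = 6^2 = 36
Step 4: F = 0.5 * 8.854e-6 * 32100 * 9216 / 36
F = 36.379 uN


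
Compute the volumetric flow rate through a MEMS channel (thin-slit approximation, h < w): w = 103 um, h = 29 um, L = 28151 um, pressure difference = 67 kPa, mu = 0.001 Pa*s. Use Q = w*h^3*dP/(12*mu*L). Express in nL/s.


Step 1: Convert all dimensions to SI (meters).
w = 103e-6 m, h = 29e-6 m, L = 28151e-6 m, dP = 67e3 Pa
Step 2: Q = w * h^3 * dP / (12 * mu * L)
Q = 103e-6 * (29e-6)^3 * 67e3 / (12 * 0.001 * 28151e-6) = 4.9823123e-10 m^3/s
Step 3: Convert Q from m^3/s to nL/s (1 m^3 = 1e12 nL, so multiply by 1e12).
Q = 498.231 nL/s


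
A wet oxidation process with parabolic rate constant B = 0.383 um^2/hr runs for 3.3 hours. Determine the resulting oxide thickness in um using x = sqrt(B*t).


Step 1: Compute B*t = 0.383 * 3.3 = 1.2639
Step 2: x = sqrt(1.2639)
x = 1.124 um


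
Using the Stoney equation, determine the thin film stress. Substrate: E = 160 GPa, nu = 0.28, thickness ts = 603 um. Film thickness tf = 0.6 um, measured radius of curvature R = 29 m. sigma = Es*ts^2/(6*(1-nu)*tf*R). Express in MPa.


Step 1: Compute numerator: Es * ts^2 = 160 * 603^2 = 58177440 (GPa*um^2)
Step 2: Compute denominator (R in um): 6*(1-nu)*tf*R = 6*0.72*0.6*29e6 = 75168000.0 (um^2)
Step 3: sigma (GPa) = 58177440 / 75168000.0 = 7.73966e-01 GPa
Step 4: Convert to MPa (x1000): sigma = 774.0 MPa


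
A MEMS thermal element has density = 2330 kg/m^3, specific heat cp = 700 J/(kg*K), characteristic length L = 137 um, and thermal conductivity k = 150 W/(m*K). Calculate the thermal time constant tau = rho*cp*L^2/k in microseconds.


Step 1: Convert L to m: L = 137e-6 m
Step 2: L^2 = (137e-6)^2 = 1.8769e-08 m^2
Step 3: tau = 2330 * 700 * 1.8769e-08 / 150 = 2.0408159e-04 s
Step 4: Convert to microseconds (multiply by 1e6).
tau = 204.082 us


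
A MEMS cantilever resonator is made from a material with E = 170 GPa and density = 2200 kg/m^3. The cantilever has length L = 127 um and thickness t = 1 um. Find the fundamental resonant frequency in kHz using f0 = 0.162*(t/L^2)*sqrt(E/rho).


Step 1: Convert units to SI.
t_SI = 1e-6 m, L_SI = 127e-6 m
Step 2: Calculate sqrt(E/rho).
sqrt(170e9 / 2200) = 8790.49 m/s
Step 3: Compute f0.
f0 = 0.162 * 1e-6 / (127e-6)^2 * 8790.49 = 88291.9 Hz = 88.29 kHz


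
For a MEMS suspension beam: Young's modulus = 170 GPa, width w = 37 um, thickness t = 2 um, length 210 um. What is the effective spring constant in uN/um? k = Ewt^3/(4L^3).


Step 1: Convert E to consistent units (1 GPa = 1000 uN/um^2).
E = 170 GPa = 170000 uN/um^2
Step 2: Compute t^3 = 2^3 = 8
Step 3: Compute L^3 = 210^3 = 9261000
Step 4: k = 170000 * 37 * 8 / (4 * 9261000)
k = 1.3584 uN/um


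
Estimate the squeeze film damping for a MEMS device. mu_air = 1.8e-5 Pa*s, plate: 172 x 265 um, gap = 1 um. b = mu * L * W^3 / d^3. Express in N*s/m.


Step 1: Convert to SI.
L = 172e-6 m, W = 265e-6 m, d = 1e-6 m
Step 2: W^3 = (265e-6)^3 = 1.86e-11 m^3
Step 3: d^3 = (1e-6)^3 = 1.00e-18 m^3
Step 4: b = 1.8e-5 * 172e-6 * 1.86e-11 / 1.00e-18
b = 5.76e-02 N*s/m


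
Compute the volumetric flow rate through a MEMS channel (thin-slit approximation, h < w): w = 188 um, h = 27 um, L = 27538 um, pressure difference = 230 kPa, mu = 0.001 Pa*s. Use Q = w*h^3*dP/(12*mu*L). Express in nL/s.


Step 1: Convert all dimensions to SI (meters).
w = 188e-6 m, h = 27e-6 m, L = 27538e-6 m, dP = 230e3 Pa
Step 2: Q = w * h^3 * dP / (12 * mu * L)
Q = 188e-6 * (27e-6)^3 * 230e3 / (12 * 0.001 * 27538e-6) = 2.57551057e-09 m^3/s
Step 3: Convert Q from m^3/s to nL/s (1 m^3 = 1e12 nL, so multiply by 1e12).
Q = 2575.511 nL/s


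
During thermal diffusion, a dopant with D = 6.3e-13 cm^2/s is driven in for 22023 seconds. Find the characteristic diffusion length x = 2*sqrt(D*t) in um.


Step 1: Compute D*t = 6.3e-13 * 22023 = 1.387449e-08 cm^2
Step 2: sqrt(D*t) = 1.1779e-04 cm
Step 3: x = 2 * 1.1779e-04 cm = 2.3558e-04 cm
Step 4: Convert to um (1 cm = 1e4 um): x = 2.356 um


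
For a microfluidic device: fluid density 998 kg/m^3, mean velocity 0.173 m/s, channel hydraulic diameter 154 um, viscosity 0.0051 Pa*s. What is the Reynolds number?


Step 1: Convert Dh to meters: Dh = 154e-6 m
Step 2: Re = rho * v * Dh / mu
Re = 998 * 0.173 * 154e-6 / 0.0051
Re = 5.213


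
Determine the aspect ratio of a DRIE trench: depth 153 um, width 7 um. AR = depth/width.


Step 1: AR = depth / width
Step 2: AR = 153 / 7
AR = 21.9


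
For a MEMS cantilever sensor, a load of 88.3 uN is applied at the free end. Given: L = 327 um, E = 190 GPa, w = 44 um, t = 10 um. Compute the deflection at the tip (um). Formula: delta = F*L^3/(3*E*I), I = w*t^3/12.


Step 1: Calculate the second moment of area.
I = w * t^3 / 12 = 44 * 10^3 / 12 = 3666.6667 um^4
Step 2: Convert E to consistent units (1 GPa = 1000 uN/um^2).
E = 190 GPa = 190000 uN/um^2
Step 3: Calculate tip deflection.
delta = F * L^3 / (3 * E * I)
delta = 88.3 * 327^3 / (3 * 190000 * 3666.6667)
delta = 1.4773 um


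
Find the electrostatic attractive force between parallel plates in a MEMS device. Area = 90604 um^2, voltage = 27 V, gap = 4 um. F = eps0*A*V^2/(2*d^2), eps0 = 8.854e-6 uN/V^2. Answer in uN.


Step 1: Identify parameters.
eps0 = 8.854e-6 uN/V^2, A = 90604 um^2, V = 27 V, d = 4 um
Step 2: Compute V^2 = 27^2 = 729
Step 3: Compute d^2 = 4^2 = 16
Step 4: F = 0.5 * 8.854e-6 * 90604 * 729 / 16
F = 18.275 uN


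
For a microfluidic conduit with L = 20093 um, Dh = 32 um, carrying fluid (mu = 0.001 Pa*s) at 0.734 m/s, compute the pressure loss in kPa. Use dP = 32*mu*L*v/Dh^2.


Step 1: Convert to SI: L = 20093e-6 m, Dh = 32e-6 m
Step 2: dP = 32 * 0.001 * 20093e-6 * 0.734 / (32e-6)^2
Step 3: dP = 460883.19 Pa
Step 4: Convert to kPa: dP = 460.88 kPa


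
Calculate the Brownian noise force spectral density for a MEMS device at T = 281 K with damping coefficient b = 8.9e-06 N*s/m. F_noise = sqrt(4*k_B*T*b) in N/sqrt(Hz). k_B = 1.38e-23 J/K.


Step 1: Compute 4 * k_B * T * b
= 4 * 1.38e-23 * 281 * 8.9e-06
= 1.3805e-25 N^2/Hz
Step 2: F_noise = sqrt(1.3805e-25)
F_noise = 3.72e-13 N/sqrt(Hz)


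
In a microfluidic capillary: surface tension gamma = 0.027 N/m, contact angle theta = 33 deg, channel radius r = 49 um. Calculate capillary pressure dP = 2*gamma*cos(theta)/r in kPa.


Step 1: cos(33 deg) = 0.8387
Step 2: Convert r to m: r = 49e-6 m
Step 3: dP = 2 * 0.027 * 0.8387 / 49e-6 = 924.3 Pa
Step 4: Convert Pa to kPa (divide by 1000).
dP = 0.92 kPa


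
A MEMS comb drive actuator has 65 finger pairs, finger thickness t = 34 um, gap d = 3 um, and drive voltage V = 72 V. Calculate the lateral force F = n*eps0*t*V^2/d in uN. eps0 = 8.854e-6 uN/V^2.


Step 1: Parameters: n=65, eps0=8.854e-6 uN/V^2, t=34 um, V=72 V, d=3 um
Step 2: V^2 = 5184
Step 3: F = 65 * 8.854e-6 * 34 * 5184 / 3
F = 33.812 uN


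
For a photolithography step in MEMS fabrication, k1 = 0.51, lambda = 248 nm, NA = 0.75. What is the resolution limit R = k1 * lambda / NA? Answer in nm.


Step 1: Identify values: k1 = 0.51, lambda = 248 nm, NA = 0.75
Step 2: R = k1 * lambda / NA
R = 0.51 * 248 / 0.75
R = 168.6 nm
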